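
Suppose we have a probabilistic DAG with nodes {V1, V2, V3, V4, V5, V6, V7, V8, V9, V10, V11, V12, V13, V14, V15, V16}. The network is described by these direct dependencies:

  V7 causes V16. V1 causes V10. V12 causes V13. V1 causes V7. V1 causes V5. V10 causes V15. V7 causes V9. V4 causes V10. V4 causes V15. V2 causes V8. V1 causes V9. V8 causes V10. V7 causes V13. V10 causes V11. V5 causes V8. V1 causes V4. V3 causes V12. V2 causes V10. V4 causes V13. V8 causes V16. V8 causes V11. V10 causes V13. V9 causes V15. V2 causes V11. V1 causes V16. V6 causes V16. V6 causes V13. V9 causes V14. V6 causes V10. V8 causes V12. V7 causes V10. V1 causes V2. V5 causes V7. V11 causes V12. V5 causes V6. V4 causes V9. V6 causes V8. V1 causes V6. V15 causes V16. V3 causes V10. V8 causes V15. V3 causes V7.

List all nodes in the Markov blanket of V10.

{V1, V2, V3, V4, V6, V7, V8, V9, V11, V12, V13, V15}

V10 has parents V1, V2, V3, V4, V6, V7, V8.
Ch(V10) = {V11, V13, V15}.
Co-parents of V10 (other parents of its children):
  parents(V11) \ {V10} = {V2, V8}.
  parents(V13) \ {V10} = {V4, V6, V7, V12}.
  parents(V15) \ {V10} = {V4, V8, V9}.
Union: {V1, V2, V3, V4, V6, V7, V8} ∪ {V11, V13, V15} ∪ {V2, V4, V6, V7, V8, V9, V12} = {V1, V2, V3, V4, V6, V7, V8, V9, V11, V12, V13, V15}.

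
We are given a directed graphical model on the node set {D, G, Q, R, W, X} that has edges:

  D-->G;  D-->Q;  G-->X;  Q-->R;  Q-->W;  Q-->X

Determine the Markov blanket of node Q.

Recall MB(v) = parents ∪ children ∪ spouses, where spouses are the other parents of v's children.
Q has parent D.
Ch(Q) = {R, W, X}.
Parents of each child, excluding Q:
  R: —
  W: —
  X: G
Taking the union gives {D, G, R, W, X}.

{D, G, R, W, X}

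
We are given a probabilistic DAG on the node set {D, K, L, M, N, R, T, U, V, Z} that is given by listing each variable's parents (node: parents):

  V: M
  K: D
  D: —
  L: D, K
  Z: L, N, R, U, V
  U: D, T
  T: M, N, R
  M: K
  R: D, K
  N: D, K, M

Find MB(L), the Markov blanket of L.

{D, K, N, R, U, V, Z}

By definition, MB(L) is built from L's parents, L's children, and the co-parents of L.
L's parents: D, K.
Children of L: Z.
Other parents of L's children:
  Z: N, R, U, V
Union: {D, K} ∪ {Z} ∪ {N, R, U, V} = {D, K, N, R, U, V, Z}.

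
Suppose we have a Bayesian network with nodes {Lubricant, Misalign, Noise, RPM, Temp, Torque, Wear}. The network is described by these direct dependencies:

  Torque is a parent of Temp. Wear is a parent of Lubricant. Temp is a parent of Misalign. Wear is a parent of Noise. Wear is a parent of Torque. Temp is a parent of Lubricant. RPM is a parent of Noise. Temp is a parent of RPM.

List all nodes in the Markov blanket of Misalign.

Parents of Misalign: Temp.
Children of Misalign: none.
Misalign has no children, so there are no co-parents.
MB(Misalign) = {Temp}.

{Temp}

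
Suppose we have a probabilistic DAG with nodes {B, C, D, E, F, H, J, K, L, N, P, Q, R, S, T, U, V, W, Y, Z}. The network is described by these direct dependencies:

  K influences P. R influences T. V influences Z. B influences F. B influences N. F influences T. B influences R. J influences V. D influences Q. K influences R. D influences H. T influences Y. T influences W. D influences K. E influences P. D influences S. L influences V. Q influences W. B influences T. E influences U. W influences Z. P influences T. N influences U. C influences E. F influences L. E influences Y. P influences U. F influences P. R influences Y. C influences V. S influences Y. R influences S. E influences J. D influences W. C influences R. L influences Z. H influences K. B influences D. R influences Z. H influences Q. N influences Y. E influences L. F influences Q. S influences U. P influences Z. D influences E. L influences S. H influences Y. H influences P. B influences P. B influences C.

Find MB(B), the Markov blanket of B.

{C, D, E, F, H, K, N, P, R, T}

B has no parents.
B's children: C, D, F, N, P, R, T.
Co-parents of B (other parents of its children):
  C has no other parent.
  D: no additional parents.
  F: no additional parents.
  N has no other parent.
  P's other parents are E, F, H, K.
  parents(R) \ {B} = {C, K}.
  parents(T) \ {B} = {F, P, R}.
Taking the union gives {C, D, E, F, H, K, N, P, R, T}.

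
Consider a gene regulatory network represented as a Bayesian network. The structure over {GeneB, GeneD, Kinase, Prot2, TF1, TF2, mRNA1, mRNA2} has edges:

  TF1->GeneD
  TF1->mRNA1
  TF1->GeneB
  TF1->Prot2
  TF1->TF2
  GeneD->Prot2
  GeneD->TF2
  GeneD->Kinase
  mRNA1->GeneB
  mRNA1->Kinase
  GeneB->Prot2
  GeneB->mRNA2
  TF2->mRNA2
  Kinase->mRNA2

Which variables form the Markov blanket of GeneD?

GeneD has parent TF1.
Ch(GeneD) = {Kinase, Prot2, TF2}.
Parents of each child, excluding GeneD:
  Prot2's other parents are GeneB, TF1.
  TF2 also has parent TF1.
  parents(Kinase) \ {GeneD} = {mRNA1}.
So the Markov blanket of GeneD is {GeneB, Kinase, Prot2, TF1, TF2, mRNA1}.

{GeneB, Kinase, Prot2, TF1, TF2, mRNA1}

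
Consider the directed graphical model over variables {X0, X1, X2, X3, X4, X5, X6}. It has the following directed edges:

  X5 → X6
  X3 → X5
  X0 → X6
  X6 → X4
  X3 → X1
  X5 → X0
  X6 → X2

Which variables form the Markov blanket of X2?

The Markov blanket of a node is its parents, its children, and the other parents of its children.
Pa(X2) = {X6}.
X2's children: none.
X2 has no children, so there are no co-parents.
Union: {X6} ∪ {} ∪ {} = {X6}.

{X6}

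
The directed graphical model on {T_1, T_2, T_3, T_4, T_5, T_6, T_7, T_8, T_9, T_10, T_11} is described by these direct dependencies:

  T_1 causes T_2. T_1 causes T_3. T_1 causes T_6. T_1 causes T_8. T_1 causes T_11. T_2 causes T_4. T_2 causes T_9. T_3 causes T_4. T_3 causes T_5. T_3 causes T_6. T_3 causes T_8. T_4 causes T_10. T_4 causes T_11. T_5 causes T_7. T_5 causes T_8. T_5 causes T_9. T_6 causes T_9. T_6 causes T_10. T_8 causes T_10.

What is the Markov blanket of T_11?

{T_1, T_4}

Children of T_11: none.
Pa(T_11) = {T_1, T_4}.
With no children, T_11 has no spouses; the co-parent set is empty.
So the Markov blanket of T_11 is {T_1, T_4}.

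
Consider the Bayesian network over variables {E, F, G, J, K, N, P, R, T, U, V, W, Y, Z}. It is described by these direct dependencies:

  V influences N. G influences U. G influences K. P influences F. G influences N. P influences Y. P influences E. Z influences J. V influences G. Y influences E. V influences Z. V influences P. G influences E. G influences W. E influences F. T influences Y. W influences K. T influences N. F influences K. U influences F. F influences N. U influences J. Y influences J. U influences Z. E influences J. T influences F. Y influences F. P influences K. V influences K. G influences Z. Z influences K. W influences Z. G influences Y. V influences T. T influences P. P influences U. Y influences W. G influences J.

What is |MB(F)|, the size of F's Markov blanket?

11

Ch(F) = {K, N}.
F has parents E, P, T, U, Y.
Parents of each child, excluding F:
  N's other parents are G, T, V.
  parents(K) \ {F} = {G, P, V, W, Z}.
MB(F) = {E, G, K, N, P, T, U, V, W, Y, Z}, which has 11 nodes.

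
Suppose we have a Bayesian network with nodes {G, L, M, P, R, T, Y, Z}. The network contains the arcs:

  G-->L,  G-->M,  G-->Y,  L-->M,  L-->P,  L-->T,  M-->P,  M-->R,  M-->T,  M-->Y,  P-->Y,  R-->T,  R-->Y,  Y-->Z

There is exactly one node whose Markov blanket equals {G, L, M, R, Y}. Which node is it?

P

The target node must have every member of {G, L, M, R, Y} as a parent, child, or co-parent, and no others.
Parents of P: L, M; children: Y; co-parents: G, M, R.
These exactly cover the given set, so the node is P.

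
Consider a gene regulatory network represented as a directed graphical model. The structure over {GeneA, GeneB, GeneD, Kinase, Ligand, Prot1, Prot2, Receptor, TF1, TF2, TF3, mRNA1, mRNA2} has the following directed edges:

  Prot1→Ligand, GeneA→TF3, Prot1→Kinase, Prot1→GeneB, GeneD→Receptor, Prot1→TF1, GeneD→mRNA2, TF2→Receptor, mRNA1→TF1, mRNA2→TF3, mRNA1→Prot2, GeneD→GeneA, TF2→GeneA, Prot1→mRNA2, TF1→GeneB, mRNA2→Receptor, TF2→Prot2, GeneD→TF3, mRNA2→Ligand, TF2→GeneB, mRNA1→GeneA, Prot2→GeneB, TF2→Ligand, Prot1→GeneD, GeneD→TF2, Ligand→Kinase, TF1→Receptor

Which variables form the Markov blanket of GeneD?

{GeneA, Prot1, Receptor, TF1, TF2, TF3, mRNA1, mRNA2}

A node's Markov blanket = Pa ∪ Ch ∪ (parents of Ch other than the node itself).
Parents of GeneD: Prot1.
Children of GeneD: GeneA, Receptor, TF2, TF3, mRNA2.
Other parents of GeneD's children:
  TF2 has no other parent.
  mRNA2 also has parent Prot1.
  GeneA also has parents TF2, mRNA1.
  parents(TF3) \ {GeneD} = {GeneA, mRNA2}.
  parents(Receptor) \ {GeneD} = {TF1, TF2, mRNA2}.
Taking the union gives {GeneA, Prot1, Receptor, TF1, TF2, TF3, mRNA1, mRNA2}.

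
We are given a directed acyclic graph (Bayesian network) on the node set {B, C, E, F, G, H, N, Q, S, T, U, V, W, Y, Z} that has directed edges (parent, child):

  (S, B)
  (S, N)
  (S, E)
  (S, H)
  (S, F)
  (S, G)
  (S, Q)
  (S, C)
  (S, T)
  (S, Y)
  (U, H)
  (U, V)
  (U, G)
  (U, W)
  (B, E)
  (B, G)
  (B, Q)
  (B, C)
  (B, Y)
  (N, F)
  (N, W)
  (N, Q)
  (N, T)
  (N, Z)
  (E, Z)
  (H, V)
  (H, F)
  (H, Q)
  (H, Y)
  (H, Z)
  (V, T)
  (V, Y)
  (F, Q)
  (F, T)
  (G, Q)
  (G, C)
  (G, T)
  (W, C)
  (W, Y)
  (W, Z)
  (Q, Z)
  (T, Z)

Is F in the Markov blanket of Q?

F is a parent of Q.
So F ∈ MB(Q).

Yes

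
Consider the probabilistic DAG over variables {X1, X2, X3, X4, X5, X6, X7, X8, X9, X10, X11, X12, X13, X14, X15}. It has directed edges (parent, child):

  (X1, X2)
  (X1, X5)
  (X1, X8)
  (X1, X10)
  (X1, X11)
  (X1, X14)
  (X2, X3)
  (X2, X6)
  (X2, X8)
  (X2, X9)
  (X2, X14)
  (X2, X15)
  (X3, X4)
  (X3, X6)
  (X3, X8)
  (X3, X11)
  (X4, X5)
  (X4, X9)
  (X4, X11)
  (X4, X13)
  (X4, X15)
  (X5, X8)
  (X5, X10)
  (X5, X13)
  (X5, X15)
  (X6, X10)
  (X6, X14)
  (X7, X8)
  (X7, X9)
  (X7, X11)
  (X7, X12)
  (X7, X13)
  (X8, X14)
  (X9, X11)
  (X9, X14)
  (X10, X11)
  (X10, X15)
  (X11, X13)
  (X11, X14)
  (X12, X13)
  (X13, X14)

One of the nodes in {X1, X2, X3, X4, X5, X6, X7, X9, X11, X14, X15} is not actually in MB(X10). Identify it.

X14

Ch(X10) = {X11, X15}.
Pa(X10) = {X1, X5, X6}.
Other parents of X10's children:
  X11's other parents are X1, X3, X4, X7, X9.
  parents(X15) \ {X10} = {X2, X4, X5}.
MB(X10) = {X1, X2, X3, X4, X5, X6, X7, X9, X11, X15}.
X14 is neither a parent, child, nor co-parent of X10, so it does not belong.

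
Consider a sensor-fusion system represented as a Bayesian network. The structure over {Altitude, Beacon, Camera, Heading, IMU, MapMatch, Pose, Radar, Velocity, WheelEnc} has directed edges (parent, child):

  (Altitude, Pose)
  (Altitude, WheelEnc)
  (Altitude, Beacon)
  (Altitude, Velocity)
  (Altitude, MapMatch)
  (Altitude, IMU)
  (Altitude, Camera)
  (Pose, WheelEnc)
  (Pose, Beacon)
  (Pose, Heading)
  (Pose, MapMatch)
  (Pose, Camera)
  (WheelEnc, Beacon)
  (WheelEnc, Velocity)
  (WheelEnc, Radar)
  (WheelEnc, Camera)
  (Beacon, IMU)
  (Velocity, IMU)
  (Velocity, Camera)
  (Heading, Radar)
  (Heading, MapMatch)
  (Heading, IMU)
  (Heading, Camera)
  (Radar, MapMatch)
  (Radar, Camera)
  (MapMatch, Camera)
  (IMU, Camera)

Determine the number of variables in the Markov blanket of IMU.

9

Children of IMU: Camera.
Parents of IMU: Altitude, Beacon, Heading, Velocity.
For each child, the remaining parents (spouses of IMU):
  Camera: Altitude, Heading, MapMatch, Pose, Radar, Velocity, WheelEnc
MB(IMU) = {Altitude, Beacon, Camera, Heading, MapMatch, Pose, Radar, Velocity, WheelEnc}, which has 9 nodes.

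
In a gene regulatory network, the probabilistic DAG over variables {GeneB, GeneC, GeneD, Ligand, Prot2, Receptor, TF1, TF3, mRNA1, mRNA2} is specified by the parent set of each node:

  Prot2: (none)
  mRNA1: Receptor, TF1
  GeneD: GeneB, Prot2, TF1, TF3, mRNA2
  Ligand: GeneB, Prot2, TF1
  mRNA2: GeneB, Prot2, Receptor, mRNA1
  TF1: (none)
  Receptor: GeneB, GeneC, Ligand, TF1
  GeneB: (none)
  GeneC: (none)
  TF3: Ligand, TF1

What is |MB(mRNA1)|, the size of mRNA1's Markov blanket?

mRNA1's parents: Receptor, TF1.
Ch(mRNA1) = {mRNA2}.
Co-parents of mRNA1 (other parents of its children):
  parents(mRNA2) \ {mRNA1} = {GeneB, Prot2, Receptor}.
MB(mRNA1) = {GeneB, Prot2, Receptor, TF1, mRNA2}, which has 5 nodes.

5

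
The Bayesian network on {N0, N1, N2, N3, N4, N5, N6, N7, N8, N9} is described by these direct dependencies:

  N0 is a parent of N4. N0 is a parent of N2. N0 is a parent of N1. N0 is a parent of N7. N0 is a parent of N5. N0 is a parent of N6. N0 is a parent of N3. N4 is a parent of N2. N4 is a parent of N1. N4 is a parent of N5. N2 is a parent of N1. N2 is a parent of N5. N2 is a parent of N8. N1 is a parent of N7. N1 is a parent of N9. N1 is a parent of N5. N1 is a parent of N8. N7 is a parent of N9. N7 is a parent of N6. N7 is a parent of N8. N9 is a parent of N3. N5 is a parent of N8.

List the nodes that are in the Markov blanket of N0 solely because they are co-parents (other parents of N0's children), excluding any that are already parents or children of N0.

{N9}

Children of N0: N1, N2, N3, N4, N5, N6, N7.
  N4 has no other parent.
  N2's other parent is N4.
  N1 also has parents N2, N4.
  N7's other parent is N1.
  N5's other parents are N1, N2, N4.
  N6's other parent is N7.
  N3 also has parent N9.
Excluding nodes already adjacent to N0 (N1, N2, N3, N4, N5, N6, N7), the co-parent-only contribution is {N9}.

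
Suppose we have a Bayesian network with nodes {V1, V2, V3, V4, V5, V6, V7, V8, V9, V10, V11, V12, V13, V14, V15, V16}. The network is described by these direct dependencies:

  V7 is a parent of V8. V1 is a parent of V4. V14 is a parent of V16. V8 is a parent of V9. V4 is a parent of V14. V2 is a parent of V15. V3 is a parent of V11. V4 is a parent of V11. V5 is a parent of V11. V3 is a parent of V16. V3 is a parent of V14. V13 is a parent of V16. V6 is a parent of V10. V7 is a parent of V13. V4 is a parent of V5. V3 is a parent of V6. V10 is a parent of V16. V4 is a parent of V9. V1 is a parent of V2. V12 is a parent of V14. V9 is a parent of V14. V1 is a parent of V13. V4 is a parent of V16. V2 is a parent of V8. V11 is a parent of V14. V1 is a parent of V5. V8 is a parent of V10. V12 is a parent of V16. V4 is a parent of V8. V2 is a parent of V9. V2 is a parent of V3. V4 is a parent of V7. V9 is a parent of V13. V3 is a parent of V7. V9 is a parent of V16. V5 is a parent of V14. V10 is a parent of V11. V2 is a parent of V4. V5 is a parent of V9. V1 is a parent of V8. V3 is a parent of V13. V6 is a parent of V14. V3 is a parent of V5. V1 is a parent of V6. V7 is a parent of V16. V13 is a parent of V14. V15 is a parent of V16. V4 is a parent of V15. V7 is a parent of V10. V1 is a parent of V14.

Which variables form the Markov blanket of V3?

Pa(V3) = {V2}.
Ch(V3) = {V5, V6, V7, V11, V13, V14, V16}.
Other parents of V3's children:
  V5's other parents are V1, V4.
  V6 also has parent V1.
  V7 also has parent V4.
  V11's other parents are V4, V5, V10.
  V13's other parents are V1, V7, V9.
  V14's other parents are V1, V4, V5, V6, V9, V11, V12, V13.
  V16's other parents are V4, V7, V9, V10, V12, V13, V14, V15.
Union: {V2} ∪ {V5, V6, V7, V11, V13, V14, V16} ∪ {V1, V4, V5, V6, V7, V9, V10, V11, V12, V13, V14, V15} = {V1, V2, V4, V5, V6, V7, V9, V10, V11, V12, V13, V14, V15, V16}.

{V1, V2, V4, V5, V6, V7, V9, V10, V11, V12, V13, V14, V15, V16}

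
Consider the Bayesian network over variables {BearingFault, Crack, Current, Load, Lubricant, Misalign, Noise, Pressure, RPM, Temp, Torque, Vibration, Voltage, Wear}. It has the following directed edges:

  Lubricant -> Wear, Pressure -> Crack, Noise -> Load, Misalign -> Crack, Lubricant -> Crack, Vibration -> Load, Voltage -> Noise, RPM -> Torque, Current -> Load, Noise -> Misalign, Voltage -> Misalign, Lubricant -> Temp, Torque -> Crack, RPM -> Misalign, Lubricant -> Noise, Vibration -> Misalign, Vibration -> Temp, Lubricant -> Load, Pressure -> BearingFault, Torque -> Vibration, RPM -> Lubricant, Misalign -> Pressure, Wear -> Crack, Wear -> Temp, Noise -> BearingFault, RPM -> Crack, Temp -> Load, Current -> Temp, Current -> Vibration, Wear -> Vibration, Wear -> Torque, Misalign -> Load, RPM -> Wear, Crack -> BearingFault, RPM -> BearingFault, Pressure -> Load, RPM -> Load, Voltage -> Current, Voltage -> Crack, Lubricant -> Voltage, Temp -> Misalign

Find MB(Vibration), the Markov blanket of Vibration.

Recall MB(v) = parents ∪ children ∪ spouses, where spouses are the other parents of v's children.
Vibration has parents Current, Torque, Wear.
Vibration's children: Load, Misalign, Temp.
Co-parents of Vibration (other parents of its children):
  Temp's other parents are Current, Lubricant, Wear.
  parents(Misalign) \ {Vibration} = {Noise, RPM, Temp, Voltage}.
  Load also has parents Current, Lubricant, Misalign, Noise, Pressure, RPM, Temp.
Union: {Current, Torque, Wear} ∪ {Load, Misalign, Temp} ∪ {Current, Lubricant, Misalign, Noise, Pressure, RPM, Temp, Voltage, Wear} = {Current, Load, Lubricant, Misalign, Noise, Pressure, RPM, Temp, Torque, Voltage, Wear}.

{Current, Load, Lubricant, Misalign, Noise, Pressure, RPM, Temp, Torque, Voltage, Wear}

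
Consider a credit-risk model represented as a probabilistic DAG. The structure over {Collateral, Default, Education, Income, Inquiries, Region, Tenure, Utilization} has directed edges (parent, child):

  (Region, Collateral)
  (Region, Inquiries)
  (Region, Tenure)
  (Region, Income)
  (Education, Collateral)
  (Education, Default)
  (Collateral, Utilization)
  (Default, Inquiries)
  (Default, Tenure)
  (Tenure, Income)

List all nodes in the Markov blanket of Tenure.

Children of Tenure: Income.
Tenure's parents: Default, Region.
Co-parents of Tenure (other parents of its children):
  Income's other parent is Region.
So the Markov blanket of Tenure is {Default, Income, Region}.

{Default, Income, Region}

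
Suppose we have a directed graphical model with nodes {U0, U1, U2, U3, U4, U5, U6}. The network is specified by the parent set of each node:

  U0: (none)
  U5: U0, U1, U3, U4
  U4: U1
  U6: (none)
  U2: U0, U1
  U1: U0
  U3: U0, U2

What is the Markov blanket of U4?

{U0, U1, U3, U5}

By definition, MB(U4) is built from U4's parents, U4's children, and the co-parents of U4.
U4 has parent U1.
Children of U4: U5.
Co-parents of U4 (other parents of its children):
  U5's other parents are U0, U1, U3.
MB(U4) = {U0, U1, U3, U5}.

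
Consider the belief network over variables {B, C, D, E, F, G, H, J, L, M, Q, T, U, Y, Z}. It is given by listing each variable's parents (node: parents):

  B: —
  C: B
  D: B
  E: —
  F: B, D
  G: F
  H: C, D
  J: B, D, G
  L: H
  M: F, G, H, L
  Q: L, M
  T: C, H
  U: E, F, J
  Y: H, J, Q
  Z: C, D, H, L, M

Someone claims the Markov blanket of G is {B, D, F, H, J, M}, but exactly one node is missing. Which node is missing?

L

The Markov blanket of a node is its parents, its children, and the other parents of its children.
G's parents: F.
Ch(G) = {J, M}.
Parents of each child, excluding G:
  parents(J) \ {G} = {B, D}.
  M's other parents are F, H, L.
MB(G) = {B, D, F, H, J, L, M}.
Comparing with the claimed set, L is missing.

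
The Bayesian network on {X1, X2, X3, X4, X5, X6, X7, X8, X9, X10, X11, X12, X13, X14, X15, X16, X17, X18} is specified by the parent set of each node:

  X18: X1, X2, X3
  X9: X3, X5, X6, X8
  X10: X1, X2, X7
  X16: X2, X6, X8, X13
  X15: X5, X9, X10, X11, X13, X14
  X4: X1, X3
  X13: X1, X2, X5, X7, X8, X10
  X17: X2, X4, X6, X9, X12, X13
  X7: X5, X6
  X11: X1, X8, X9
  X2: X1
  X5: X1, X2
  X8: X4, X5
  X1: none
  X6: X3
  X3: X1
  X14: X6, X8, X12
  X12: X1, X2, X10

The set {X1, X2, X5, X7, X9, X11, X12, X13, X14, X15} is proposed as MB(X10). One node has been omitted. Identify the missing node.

X10's children: X12, X13, X15.
Parents of X10: X1, X2, X7.
Other parents of X10's children:
  X12 also has parents X1, X2.
  X13 also has parents X1, X2, X5, X7, X8.
  parents(X15) \ {X10} = {X5, X9, X11, X13, X14}.
MB(X10) = {X1, X2, X5, X7, X8, X9, X11, X12, X13, X14, X15}.
Comparing with the claimed set, X8 is missing.

X8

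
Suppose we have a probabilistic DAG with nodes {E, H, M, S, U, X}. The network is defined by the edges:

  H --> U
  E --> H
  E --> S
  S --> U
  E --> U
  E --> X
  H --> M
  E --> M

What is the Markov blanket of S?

{E, H, U}

S's parents: E.
Ch(S) = {U}.
For each child, the remaining parents (spouses of S):
  U: E, H
MB(S) = {E, H, U}.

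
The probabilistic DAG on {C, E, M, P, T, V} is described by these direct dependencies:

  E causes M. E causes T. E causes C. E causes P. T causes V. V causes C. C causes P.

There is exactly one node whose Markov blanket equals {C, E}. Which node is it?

P

The target node must have every member of {C, E} as a parent, child, or co-parent, and no others.
Parents of P: C, E; children: none; co-parents: none.
These exactly cover the given set, so the node is P.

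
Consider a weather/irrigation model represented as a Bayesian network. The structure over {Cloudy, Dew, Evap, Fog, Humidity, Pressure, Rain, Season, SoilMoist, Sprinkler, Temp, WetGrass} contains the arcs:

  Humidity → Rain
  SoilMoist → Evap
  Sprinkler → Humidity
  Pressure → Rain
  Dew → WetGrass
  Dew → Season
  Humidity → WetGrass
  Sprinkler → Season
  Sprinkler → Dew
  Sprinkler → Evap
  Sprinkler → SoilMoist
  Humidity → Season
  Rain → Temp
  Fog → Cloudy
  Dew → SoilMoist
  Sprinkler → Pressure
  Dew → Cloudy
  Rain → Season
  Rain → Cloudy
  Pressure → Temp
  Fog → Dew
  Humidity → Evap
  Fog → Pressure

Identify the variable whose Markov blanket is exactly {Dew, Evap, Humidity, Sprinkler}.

SoilMoist

The target node must have every member of {Dew, Evap, Humidity, Sprinkler} as a parent, child, or co-parent, and no others.
Parents of SoilMoist: Dew, Sprinkler; children: Evap; co-parents: Humidity, Sprinkler.
These exactly cover the given set, so the node is SoilMoist.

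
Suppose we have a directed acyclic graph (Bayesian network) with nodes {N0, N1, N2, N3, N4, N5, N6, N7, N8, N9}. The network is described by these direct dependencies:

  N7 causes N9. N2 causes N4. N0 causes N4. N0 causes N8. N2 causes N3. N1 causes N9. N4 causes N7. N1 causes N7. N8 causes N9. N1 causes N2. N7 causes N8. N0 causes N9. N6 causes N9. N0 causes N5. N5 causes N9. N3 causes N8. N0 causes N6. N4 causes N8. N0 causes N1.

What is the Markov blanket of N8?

{N0, N1, N3, N4, N5, N6, N7, N9}

Recall MB(v) = parents ∪ children ∪ spouses, where spouses are the other parents of v's children.
Ch(N8) = {N9}.
Pa(N8) = {N0, N3, N4, N7}.
For each child, the remaining parents (spouses of N8):
  N9's other parents are N0, N1, N5, N6, N7.
So the Markov blanket of N8 is {N0, N1, N3, N4, N5, N6, N7, N9}.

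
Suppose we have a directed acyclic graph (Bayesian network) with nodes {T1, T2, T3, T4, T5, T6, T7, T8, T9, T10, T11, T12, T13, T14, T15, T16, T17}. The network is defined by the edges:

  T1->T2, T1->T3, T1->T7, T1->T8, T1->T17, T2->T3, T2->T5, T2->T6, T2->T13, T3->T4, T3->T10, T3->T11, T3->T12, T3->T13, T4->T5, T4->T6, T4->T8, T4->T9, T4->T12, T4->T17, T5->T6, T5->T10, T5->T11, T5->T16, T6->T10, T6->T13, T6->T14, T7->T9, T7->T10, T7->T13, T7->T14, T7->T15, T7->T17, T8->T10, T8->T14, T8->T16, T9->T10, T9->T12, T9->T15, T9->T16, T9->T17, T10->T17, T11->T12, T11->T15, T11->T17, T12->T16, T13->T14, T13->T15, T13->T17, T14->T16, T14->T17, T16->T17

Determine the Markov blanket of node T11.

Ch(T11) = {T12, T15, T17}.
T11's parents: T3, T5.
For each child, the remaining parents (spouses of T11):
  parents(T12) \ {T11} = {T3, T4, T9}.
  parents(T15) \ {T11} = {T7, T9, T13}.
  parents(T17) \ {T11} = {T1, T4, T7, T9, T10, T13, T14, T16}.
So the Markov blanket of T11 is {T1, T3, T4, T5, T7, T9, T10, T12, T13, T14, T15, T16, T17}.

{T1, T3, T4, T5, T7, T9, T10, T12, T13, T14, T15, T16, T17}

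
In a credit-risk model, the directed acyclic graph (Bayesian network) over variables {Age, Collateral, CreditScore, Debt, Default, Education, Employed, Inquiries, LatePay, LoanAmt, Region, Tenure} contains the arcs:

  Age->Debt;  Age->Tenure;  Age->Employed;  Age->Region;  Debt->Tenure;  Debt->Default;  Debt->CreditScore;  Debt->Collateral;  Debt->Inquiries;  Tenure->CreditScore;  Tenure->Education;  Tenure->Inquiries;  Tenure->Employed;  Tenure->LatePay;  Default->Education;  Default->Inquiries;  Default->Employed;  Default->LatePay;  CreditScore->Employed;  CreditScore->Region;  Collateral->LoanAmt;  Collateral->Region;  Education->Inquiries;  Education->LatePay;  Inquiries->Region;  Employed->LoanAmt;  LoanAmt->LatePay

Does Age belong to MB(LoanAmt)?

No

The Markov blanket of a node is its parents, its children, and the other parents of its children.
LoanAmt's parents: Collateral, Employed.
LoanAmt's children: LatePay.
Parents of each child, excluding LoanAmt:
  LatePay: Default, Education, Tenure
MB(LoanAmt) = {Collateral, Default, Education, Employed, LatePay, Tenure}; Age is not in this set.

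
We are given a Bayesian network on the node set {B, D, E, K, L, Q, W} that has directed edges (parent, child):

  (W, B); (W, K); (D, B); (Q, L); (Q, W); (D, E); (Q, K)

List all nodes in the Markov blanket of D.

Pa(D) = {}.
Children of D: B, E.
For each child, the remaining parents (spouses of D):
  E: no additional parents.
  B also has parent W.
Taking the union gives {B, E, W}.

{B, E, W}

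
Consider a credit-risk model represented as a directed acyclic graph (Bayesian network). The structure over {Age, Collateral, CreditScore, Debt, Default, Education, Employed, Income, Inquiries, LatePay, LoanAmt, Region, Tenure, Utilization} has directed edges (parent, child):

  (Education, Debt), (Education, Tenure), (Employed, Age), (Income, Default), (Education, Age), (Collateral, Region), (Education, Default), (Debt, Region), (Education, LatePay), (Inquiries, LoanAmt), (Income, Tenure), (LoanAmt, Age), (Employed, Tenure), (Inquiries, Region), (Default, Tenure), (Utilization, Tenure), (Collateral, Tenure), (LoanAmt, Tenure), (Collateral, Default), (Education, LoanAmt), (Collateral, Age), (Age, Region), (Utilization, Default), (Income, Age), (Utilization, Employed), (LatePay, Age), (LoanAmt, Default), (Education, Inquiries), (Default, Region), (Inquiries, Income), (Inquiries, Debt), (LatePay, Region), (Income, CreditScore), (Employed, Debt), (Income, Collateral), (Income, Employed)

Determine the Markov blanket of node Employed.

By definition, MB(Employed) is built from Employed's parents, Employed's children, and the co-parents of Employed.
Employed's children: Age, Debt, Tenure.
Parents of Employed: Income, Utilization.
For each child, the remaining parents (spouses of Employed):
  Debt: Education, Inquiries
  Age: Collateral, Education, Income, LatePay, LoanAmt
  Tenure: Collateral, Default, Education, Income, LoanAmt, Utilization
MB(Employed) = {Age, Collateral, Debt, Default, Education, Income, Inquiries, LatePay, LoanAmt, Tenure, Utilization}.

{Age, Collateral, Debt, Default, Education, Income, Inquiries, LatePay, LoanAmt, Tenure, Utilization}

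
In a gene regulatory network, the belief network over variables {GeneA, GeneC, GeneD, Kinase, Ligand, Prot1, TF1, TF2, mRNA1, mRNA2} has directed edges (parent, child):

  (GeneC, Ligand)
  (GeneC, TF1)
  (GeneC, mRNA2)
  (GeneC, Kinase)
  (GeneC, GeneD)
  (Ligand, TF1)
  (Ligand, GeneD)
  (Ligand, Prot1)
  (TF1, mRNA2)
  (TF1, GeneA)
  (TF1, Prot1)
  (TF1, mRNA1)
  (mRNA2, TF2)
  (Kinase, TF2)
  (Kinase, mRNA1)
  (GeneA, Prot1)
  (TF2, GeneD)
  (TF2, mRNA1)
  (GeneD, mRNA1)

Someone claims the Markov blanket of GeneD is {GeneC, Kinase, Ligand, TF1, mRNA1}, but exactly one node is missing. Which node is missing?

TF2

By definition, MB(GeneD) is built from GeneD's parents, GeneD's children, and the co-parents of GeneD.
Children of GeneD: mRNA1.
GeneD has parents GeneC, Ligand, TF2.
Co-parents of GeneD (other parents of its children):
  mRNA1's other parents are Kinase, TF1, TF2.
MB(GeneD) = {GeneC, Kinase, Ligand, TF1, TF2, mRNA1}.
Comparing with the claimed set, TF2 is missing.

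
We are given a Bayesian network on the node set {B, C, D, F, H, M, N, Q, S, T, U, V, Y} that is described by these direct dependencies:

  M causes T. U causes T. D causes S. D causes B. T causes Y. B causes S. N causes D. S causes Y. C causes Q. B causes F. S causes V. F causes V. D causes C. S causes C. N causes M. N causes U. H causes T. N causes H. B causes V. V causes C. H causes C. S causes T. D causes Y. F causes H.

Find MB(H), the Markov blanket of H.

By definition, MB(H) is built from H's parents, H's children, and the co-parents of H.
Pa(H) = {F, N}.
Children of H: C, T.
For each child, the remaining parents (spouses of H):
  C also has parents D, S, V.
  parents(T) \ {H} = {M, S, U}.
Taking the union gives {C, D, F, M, N, S, T, U, V}.

{C, D, F, M, N, S, T, U, V}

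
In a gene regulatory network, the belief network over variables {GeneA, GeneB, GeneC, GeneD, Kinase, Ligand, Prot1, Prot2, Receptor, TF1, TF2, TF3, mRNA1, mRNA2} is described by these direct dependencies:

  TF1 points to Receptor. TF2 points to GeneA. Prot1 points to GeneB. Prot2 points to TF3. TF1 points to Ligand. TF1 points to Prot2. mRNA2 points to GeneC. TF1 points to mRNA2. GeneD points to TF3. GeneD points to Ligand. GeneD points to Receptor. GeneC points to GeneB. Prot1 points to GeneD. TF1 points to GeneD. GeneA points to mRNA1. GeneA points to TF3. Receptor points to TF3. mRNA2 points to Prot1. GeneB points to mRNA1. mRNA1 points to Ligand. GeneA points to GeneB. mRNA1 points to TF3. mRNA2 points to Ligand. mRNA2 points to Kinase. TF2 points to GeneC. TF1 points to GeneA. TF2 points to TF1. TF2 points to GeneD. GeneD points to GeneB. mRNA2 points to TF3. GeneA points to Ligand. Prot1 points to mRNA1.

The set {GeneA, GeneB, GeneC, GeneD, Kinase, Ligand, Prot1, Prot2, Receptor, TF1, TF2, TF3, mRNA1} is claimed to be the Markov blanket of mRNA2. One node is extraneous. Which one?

Children of mRNA2: GeneC, Kinase, Ligand, Prot1, TF3.
Parents of mRNA2: TF1.
Other parents of mRNA2's children:
  Prot1: —
  GeneC: TF2
  Ligand: GeneA, GeneD, TF1, mRNA1
  Kinase: —
  TF3: GeneA, GeneD, Prot2, Receptor, mRNA1
MB(mRNA2) = {GeneA, GeneC, GeneD, Kinase, Ligand, Prot1, Prot2, Receptor, TF1, TF2, TF3, mRNA1}.
GeneB is neither a parent, child, nor co-parent of mRNA2, so it does not belong.

GeneB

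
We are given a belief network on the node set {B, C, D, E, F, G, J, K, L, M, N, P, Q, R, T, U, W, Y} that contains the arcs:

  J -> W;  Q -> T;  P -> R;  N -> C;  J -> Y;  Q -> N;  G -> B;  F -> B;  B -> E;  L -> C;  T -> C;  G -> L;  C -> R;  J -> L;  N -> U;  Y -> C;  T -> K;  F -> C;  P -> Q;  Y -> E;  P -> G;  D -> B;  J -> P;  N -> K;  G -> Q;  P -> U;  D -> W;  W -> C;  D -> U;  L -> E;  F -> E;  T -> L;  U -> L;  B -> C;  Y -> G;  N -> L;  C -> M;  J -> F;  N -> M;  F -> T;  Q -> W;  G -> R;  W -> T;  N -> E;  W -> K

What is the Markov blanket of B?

The Markov blanket of a node is its parents, its children, and the other parents of its children.
B's parents: D, F, G.
Children of B: C, E.
Other parents of B's children:
  parents(C) \ {B} = {F, L, N, T, W, Y}.
  E's other parents are F, L, N, Y.
Taking the union gives {C, D, E, F, G, L, N, T, W, Y}.

{C, D, E, F, G, L, N, T, W, Y}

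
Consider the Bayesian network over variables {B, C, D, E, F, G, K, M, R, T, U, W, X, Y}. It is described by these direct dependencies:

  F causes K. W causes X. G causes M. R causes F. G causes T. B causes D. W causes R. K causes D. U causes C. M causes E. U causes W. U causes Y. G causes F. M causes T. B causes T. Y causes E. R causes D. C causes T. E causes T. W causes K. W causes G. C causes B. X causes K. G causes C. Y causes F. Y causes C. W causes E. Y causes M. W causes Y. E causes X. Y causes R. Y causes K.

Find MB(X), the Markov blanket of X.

{E, F, K, W, Y}

By definition, MB(X) is built from X's parents, X's children, and the co-parents of X.
X has parents E, W.
Children of X: K.
For each child, the remaining parents (spouses of X):
  K: F, W, Y
So the Markov blanket of X is {E, F, K, W, Y}.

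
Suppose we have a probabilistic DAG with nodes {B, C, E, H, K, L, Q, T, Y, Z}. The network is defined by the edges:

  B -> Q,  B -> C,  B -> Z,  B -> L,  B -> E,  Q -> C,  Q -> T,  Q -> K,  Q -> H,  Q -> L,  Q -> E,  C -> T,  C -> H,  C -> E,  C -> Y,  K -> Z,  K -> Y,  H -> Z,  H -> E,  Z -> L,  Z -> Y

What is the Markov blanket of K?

{B, C, H, Q, Y, Z}

K has parent Q.
Children of K: Y, Z.
For each child, the remaining parents (spouses of K):
  Z's other parents are B, H.
  Y also has parents C, Z.
Taking the union gives {B, C, H, Q, Y, Z}.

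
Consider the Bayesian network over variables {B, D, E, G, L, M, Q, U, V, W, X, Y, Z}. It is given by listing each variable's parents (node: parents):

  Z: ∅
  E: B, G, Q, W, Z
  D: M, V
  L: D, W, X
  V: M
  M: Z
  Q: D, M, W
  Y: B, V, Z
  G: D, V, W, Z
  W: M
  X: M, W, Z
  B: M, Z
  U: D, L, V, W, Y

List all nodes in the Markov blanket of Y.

Y has parents B, V, Z.
Y's children: U.
Other parents of Y's children:
  U also has parents D, L, V, W.
Union: {B, V, Z} ∪ {U} ∪ {D, L, V, W} = {B, D, L, U, V, W, Z}.

{B, D, L, U, V, W, Z}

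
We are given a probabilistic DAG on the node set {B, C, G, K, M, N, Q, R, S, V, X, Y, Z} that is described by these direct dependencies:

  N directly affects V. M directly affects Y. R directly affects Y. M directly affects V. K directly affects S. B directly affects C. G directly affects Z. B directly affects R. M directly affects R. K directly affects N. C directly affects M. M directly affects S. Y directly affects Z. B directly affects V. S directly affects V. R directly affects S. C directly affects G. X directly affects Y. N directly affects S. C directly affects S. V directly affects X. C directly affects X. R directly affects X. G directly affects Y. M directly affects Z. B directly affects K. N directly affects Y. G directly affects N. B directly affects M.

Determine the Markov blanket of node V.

Pa(V) = {B, M, N, S}.
V has child X.
Other parents of V's children:
  parents(X) \ {V} = {C, R}.
So the Markov blanket of V is {B, C, M, N, R, S, X}.

{B, C, M, N, R, S, X}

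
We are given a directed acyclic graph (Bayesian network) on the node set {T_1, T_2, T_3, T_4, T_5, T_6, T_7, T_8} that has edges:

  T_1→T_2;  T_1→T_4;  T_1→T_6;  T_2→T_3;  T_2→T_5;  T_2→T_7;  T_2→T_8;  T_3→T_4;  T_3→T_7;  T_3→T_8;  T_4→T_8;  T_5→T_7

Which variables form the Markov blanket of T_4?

The Markov blanket of a node is its parents, its children, and the other parents of its children.
Parents of T_4: T_1, T_3.
Ch(T_4) = {T_8}.
Co-parents of T_4 (other parents of its children):
  T_8's other parents are T_2, T_3.
Taking the union gives {T_1, T_2, T_3, T_8}.

{T_1, T_2, T_3, T_8}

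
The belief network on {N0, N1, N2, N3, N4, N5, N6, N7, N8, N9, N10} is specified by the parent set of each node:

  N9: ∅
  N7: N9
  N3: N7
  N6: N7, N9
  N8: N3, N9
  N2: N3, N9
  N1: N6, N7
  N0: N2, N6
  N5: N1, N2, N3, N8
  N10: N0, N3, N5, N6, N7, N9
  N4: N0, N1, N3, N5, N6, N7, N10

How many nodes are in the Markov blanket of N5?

N5 has parents N1, N2, N3, N8.
N5 has children N4, N10.
Parents of each child, excluding N5:
  parents(N10) \ {N5} = {N0, N3, N6, N7, N9}.
  N4 also has parents N0, N1, N3, N6, N7, N10.
MB(N5) = {N0, N1, N2, N3, N4, N6, N7, N8, N9, N10}, which has 10 nodes.

10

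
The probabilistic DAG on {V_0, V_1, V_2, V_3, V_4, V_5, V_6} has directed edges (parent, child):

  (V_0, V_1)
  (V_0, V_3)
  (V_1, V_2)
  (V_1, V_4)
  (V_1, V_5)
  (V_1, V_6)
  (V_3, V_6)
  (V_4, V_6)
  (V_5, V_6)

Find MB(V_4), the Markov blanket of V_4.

{V_1, V_3, V_5, V_6}

Recall MB(v) = parents ∪ children ∪ spouses, where spouses are the other parents of v's children.
Parents of V_4: V_1.
V_4 has child V_6.
Co-parents of V_4 (other parents of its children):
  V_6: V_1, V_3, V_5
MB(V_4) = {V_1, V_3, V_5, V_6}.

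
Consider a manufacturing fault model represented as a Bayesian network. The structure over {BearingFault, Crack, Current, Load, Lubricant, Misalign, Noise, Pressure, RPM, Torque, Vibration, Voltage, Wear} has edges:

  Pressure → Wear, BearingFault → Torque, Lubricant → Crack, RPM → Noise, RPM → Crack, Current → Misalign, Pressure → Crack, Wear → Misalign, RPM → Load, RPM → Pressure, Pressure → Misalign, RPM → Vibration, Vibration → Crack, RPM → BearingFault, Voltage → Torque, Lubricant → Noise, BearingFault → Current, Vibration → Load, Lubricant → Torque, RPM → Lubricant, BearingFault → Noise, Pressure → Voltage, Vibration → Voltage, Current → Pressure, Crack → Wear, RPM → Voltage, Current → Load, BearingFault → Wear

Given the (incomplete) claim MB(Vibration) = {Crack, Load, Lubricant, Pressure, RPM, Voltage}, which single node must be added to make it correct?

By definition, MB(Vibration) is built from Vibration's parents, Vibration's children, and the co-parents of Vibration.
Vibration's children: Crack, Load, Voltage.
Vibration's parents: RPM.
Co-parents of Vibration (other parents of its children):
  Crack's other parents are Lubricant, Pressure, RPM.
  Voltage also has parents Pressure, RPM.
  parents(Load) \ {Vibration} = {Current, RPM}.
MB(Vibration) = {Crack, Current, Load, Lubricant, Pressure, RPM, Voltage}.
Comparing with the claimed set, Current is missing.

Current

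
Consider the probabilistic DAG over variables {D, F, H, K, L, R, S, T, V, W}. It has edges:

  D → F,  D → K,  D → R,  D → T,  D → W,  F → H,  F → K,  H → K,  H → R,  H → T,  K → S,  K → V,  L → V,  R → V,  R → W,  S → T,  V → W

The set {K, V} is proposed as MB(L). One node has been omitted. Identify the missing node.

Pa(L) = {}.
Ch(L) = {V}.
Parents of each child, excluding L:
  V: K, R
MB(L) = {K, R, V}.
Comparing with the claimed set, R is missing.

R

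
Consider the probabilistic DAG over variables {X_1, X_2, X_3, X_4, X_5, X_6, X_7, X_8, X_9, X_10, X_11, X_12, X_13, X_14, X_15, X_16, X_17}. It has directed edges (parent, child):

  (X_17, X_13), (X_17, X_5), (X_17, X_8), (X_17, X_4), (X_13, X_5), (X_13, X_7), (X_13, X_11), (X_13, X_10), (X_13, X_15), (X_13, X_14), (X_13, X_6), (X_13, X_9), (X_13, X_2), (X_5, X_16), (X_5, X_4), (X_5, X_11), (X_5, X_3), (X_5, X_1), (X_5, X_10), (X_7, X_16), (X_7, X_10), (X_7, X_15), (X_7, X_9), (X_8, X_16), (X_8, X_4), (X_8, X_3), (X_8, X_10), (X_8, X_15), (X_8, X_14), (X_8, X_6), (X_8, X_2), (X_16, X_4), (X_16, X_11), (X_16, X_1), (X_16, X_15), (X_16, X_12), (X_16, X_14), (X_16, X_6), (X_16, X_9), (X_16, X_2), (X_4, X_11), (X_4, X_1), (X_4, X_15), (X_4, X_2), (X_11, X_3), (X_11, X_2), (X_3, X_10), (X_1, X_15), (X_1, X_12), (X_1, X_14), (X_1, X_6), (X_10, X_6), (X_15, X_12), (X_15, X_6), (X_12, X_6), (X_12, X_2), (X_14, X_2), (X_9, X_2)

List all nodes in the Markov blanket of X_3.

Children of X_3: X_10.
X_3's parents: X_5, X_8, X_11.
Co-parents of X_3 (other parents of its children):
  X_10: X_5, X_7, X_8, X_13
Taking the union gives {X_5, X_7, X_8, X_10, X_11, X_13}.

{X_5, X_7, X_8, X_10, X_11, X_13}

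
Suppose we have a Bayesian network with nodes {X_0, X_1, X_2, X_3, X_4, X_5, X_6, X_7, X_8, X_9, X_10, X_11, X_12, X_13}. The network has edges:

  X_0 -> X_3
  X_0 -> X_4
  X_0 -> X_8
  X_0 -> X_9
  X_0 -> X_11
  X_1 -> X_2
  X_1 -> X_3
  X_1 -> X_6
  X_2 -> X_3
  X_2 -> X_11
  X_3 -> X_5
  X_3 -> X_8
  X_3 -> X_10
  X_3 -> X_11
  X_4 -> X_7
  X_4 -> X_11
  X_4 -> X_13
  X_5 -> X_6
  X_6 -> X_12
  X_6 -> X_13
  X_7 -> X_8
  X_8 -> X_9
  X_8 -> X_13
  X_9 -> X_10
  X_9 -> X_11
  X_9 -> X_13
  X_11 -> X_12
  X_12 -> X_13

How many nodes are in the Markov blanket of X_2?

Parents of X_2: X_1.
Children of X_2: X_3, X_11.
Parents of each child, excluding X_2:
  X_3: X_0, X_1
  X_11: X_0, X_3, X_4, X_9
MB(X_2) = {X_0, X_1, X_3, X_4, X_9, X_11}, which has 6 nodes.

6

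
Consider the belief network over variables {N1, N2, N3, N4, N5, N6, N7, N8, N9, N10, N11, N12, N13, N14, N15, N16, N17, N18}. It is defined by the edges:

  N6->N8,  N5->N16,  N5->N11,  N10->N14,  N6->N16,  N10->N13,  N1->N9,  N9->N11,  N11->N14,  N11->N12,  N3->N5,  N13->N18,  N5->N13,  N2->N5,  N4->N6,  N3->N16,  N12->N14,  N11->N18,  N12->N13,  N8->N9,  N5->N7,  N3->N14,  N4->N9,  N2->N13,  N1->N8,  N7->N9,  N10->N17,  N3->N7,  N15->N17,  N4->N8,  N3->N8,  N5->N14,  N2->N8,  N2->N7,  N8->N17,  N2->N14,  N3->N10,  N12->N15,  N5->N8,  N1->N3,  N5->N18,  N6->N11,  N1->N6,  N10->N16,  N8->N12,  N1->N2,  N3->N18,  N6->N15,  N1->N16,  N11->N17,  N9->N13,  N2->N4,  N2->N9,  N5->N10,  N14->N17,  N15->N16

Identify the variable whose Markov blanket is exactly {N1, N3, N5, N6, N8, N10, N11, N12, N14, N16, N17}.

N15

The target node must have every member of {N1, N3, N5, N6, N8, N10, N11, N12, N14, N16, N17} as a parent, child, or co-parent, and no others.
Parents of N15: N6, N12; children: N16, N17; co-parents: N1, N3, N5, N6, N8, N10, N11, N14.
These exactly cover the given set, so the node is N15.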